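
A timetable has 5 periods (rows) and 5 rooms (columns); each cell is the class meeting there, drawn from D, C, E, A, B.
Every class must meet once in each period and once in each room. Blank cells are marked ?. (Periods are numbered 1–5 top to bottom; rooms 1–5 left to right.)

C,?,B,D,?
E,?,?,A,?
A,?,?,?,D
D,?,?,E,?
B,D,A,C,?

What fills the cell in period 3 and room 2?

C

Period 3, room 4: period 3 has {D, A} and room 4 has {D, C, E, A}, leaving only B.
Period 4, room 3: period 4 has {D, E} and room 3 has {A, B}, leaving only C.
Period 2, room 3: period 2 has {E, A} and room 3 has {C, A, B}, leaving only D.
Period 3, room 3: period 3 has {D, A, B} and room 3 has {D, C, A, B}, leaving only E.
Period 3 already has {D, E, A, B} and room 2 already has {D}, so period 3, room 2 must be C.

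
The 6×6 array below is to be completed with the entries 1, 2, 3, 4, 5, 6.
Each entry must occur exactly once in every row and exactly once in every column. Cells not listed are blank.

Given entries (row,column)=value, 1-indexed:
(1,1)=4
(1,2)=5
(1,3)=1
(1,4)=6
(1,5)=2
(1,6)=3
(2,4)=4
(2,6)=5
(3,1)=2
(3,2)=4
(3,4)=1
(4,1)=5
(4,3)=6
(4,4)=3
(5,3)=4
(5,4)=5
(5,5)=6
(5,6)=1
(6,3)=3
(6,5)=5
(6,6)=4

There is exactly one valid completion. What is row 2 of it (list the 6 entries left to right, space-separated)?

Row 2, column 3: row 2 has {4, 5} and column 3 has {1, 3, 4, 6}, leaving only 2.
Row 3, column 3: row 3 has {1, 2, 4} and column 3 has {1, 2, 3, 4, 6}, leaving only 5.
Row 3, column 5: row 3 has {1, 2, 4, 5} and column 5 has {2, 5, 6}, leaving only 3.
Row 2, column 5: row 2 has {2, 4, 5} and column 5 has {2, 3, 5, 6}, leaving only 1.
Row 3, column 6: row 3 has {1, 2, 3, 4, 5} and column 6 has {1, 3, 4, 5}, leaving only 6.
Row 4, column 5: row 4 has {3, 5, 6} and column 5 has {1, 2, 3, 5, 6}, leaving only 4.
Row 4, column 6: row 4 has {3, 4, 5, 6} and column 6 has {1, 3, 4, 5, 6}, leaving only 2.
Row 4, column 2: row 4 has {2, 3, 4, 5, 6} and column 2 has {4, 5}, leaving only 1.
Row 5, column 1: row 5 has {1, 4, 5, 6} and column 1 has {2, 4, 5}, leaving only 3.
Row 2, column 1: row 2 has {1, 2, 4, 5} and column 1 has {2, 3, 4, 5}, leaving only 6.
Row 2, column 2: row 2 has {1, 2, 4, 5, 6} and column 2 has {1, 4, 5}, leaving only 3.
So row 2 reads: 6 3 2 4 1 5.

6 3 2 4 1 5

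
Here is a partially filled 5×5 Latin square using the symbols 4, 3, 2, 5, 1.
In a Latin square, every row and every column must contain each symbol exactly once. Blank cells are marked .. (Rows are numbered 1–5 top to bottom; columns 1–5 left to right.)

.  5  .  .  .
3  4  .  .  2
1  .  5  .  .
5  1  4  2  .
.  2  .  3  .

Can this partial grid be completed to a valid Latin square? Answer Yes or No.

No

Row 2, column 3: row 2 has {4, 3, 2} and column 3 has {4, 5}, so it must be 1.
Now row 5, column 3: row 5 together with column 3 already contain {4, 3, 2, 5, 1} — every symbol — so nothing can go there. The grid has no valid completion.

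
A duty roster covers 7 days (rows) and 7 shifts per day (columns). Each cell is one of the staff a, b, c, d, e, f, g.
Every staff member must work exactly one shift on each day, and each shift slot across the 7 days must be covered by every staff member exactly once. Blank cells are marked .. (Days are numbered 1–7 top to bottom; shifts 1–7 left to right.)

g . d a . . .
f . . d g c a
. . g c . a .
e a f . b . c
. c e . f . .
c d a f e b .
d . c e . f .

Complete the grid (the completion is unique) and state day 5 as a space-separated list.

Day 1, shift 5: day 1 has {a, d, g} and shift 5 has {b, e, f, g}, leaving only c.
Day 1, shift 6: day 1 has {a, c, d, g} and shift 6 has {a, b, c, f}, leaving only e.
Day 2, shift 3: day 2 has {a, c, d, f, g} and shift 3 has {a, c, d, e, f, g}, leaving only b.
Day 2, shift 2: day 2 has {a, b, c, d, f, g} and shift 2 has {a, c, d}, leaving only e.
Day 3, shift 1: day 3 has {a, c, g} and shift 1 has {c, d, e, f, g}, leaving only b.
Day 5, shift 1: day 5 has {c, e, f} and shift 1 has {b, c, d, e, f, g}, leaving only a.
Day 3, shift 2: day 3 has {a, b, c, g} and shift 2 has {a, c, d, e}, leaving only f.
Day 1, shift 2: day 1 has {a, c, d, e, g} and shift 2 has {a, c, d, e, f}, leaving only b.
Day 1, shift 7: day 1 has {a, b, c, d, e, g} and shift 7 has {a, c}, leaving only f.
Day 3, shift 5: day 3 has {a, b, c, f, g} and shift 5 has {b, c, e, f, g}, leaving only d.
Day 3, shift 7: day 3 has {a, b, c, d, f, g} and shift 7 has {a, c, f}, leaving only e.
Day 4, shift 4: day 4 has {a, b, c, e, f} and shift 4 has {a, c, d, e, f}, leaving only g.
Day 5, shift 4: day 5 has {a, c, e, f} and shift 4 has {a, c, d, e, f, g}, leaving only b.
Day 4, shift 6: day 4 has {a, b, c, e, f, g} and shift 6 has {a, b, c, e, f}, leaving only d.
Day 5, shift 6: day 5 has {a, b, c, e, f} and shift 6 has {a, b, c, d, e, f}, leaving only g.
Day 5, shift 7: day 5 has {a, b, c, e, f, g} and shift 7 has {a, c, e, f}, leaving only d.
So day 5 reads: a c e b f g d.

a c e b f g d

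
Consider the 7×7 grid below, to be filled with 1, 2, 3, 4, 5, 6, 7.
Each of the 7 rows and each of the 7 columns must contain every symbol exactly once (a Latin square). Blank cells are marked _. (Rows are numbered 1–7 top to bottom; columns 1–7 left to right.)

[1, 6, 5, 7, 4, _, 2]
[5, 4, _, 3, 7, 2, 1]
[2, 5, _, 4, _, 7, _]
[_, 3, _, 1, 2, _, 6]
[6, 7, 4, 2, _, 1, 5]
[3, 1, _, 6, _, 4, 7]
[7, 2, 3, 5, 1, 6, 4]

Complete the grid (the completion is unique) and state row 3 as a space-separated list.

Row 3, column 7: row 3 has {2, 4, 5, 7} and column 7 has {1, 2, 4, 5, 6, 7}, leaving only 3.
Row 3, column 5: row 3 has {2, 3, 4, 5, 7} and column 5 has {1, 2, 4, 7}, leaving only 6.
Row 3, column 3: row 3 has {2, 3, 4, 5, 6, 7} and column 3 has {3, 4, 5}, leaving only 1.
So row 3 reads: 2 5 1 4 6 7 3.

2 5 1 4 6 7 3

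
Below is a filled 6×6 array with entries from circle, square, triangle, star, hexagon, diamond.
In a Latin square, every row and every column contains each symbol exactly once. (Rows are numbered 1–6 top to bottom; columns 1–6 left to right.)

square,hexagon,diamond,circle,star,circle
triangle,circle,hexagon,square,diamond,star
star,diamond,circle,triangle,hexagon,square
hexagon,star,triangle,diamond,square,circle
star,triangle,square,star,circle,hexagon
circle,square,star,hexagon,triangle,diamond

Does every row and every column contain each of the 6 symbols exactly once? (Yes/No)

No

Row 1 contains circle twice (at columns 4 and 6); row 5 is also not a permutation.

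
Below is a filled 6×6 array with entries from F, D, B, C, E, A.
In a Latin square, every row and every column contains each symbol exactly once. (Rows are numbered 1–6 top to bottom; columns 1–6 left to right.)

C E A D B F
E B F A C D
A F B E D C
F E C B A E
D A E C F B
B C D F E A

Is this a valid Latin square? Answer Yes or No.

No

Row 4 contains E twice (at columns 2 and 6), so it is not a permutation.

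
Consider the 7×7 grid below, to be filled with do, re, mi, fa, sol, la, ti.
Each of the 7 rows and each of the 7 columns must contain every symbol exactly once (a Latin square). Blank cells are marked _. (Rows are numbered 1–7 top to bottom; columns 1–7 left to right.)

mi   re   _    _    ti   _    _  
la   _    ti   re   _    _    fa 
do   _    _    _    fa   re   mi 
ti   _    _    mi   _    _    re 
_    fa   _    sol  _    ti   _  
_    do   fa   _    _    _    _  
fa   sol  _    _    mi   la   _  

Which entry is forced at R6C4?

ti

Row 2, column 2: row 2 has {re, fa, la, ti} and column 2 has {do, re, fa, sol}, leaving only mi.
Row 4, column 2: row 4 has {re, mi, ti} and column 2 has {do, re, mi, fa, sol}, leaving only la.
Row 3, column 2: row 3 has {do, re, mi, fa} and column 2 has {do, re, mi, fa, sol, la}, leaving only ti.
Row 3, column 4: row 3 has {do, re, mi, fa, ti} and column 4 has {re, mi, sol}, leaving only la.
Row 6 already has {do, fa} and column 4 already has {re, mi, sol, la}, so row 6, column 4 must be ti.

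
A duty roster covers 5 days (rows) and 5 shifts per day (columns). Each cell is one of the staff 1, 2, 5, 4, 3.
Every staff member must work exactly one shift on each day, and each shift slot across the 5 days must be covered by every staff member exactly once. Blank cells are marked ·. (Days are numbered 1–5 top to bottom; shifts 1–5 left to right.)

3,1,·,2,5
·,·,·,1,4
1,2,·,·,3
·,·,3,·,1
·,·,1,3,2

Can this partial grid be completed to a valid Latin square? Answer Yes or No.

Yes

No day or shift among the givens repeats a symbol, and propagating forced cells runs into no contradiction.
One valid completion exists (for instance, 3 1 4 2 5 / 5 3 2 1 4 / 1 2 5 4 3 / 2 4 3 5 1 / 4 5 1 3 2).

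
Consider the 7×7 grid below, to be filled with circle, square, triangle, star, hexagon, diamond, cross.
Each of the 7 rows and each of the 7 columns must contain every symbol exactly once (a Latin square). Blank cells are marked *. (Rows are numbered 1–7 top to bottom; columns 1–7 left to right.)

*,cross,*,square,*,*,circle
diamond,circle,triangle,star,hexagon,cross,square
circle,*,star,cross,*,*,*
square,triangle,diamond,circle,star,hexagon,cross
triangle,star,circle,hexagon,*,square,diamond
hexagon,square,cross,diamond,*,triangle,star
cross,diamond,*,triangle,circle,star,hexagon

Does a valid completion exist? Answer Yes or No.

Row 6, column 5: row 6 together with column 5 already contain {circle, square, triangle, star, hexagon, diamond, cross} — every symbol — so nothing can go there. The grid has no valid completion.

No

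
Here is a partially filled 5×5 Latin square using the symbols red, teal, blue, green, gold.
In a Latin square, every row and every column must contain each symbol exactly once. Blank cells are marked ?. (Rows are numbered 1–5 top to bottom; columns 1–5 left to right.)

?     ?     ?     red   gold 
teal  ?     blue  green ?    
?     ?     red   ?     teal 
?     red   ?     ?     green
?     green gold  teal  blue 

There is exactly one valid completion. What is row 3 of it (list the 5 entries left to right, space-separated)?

Row 2, column 2: row 2 has {teal, blue, green} and column 2 has {red, green}, leaving only gold.
Row 3, column 2: row 3 has {red, teal} and column 2 has {red, green, gold}, leaving only blue.
Row 3, column 4: row 3 has {red, teal, blue} and column 4 has {red, teal, green}, leaving only gold.
Row 3, column 1: row 3 has {red, teal, blue, gold} and column 1 has {teal}, leaving only green.
So row 3 reads: green blue red gold teal.

green blue red gold teal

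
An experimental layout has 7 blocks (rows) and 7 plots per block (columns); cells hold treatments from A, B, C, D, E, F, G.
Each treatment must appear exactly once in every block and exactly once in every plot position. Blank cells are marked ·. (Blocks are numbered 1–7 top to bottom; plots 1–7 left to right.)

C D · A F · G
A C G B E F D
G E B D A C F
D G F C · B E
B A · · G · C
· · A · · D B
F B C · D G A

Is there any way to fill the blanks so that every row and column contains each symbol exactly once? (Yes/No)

Block 4, plot 5: block 4 together with plot 5 already contain {A, B, C, D, E, F, G} — every symbol — so nothing can go there. The grid has no valid completion.

No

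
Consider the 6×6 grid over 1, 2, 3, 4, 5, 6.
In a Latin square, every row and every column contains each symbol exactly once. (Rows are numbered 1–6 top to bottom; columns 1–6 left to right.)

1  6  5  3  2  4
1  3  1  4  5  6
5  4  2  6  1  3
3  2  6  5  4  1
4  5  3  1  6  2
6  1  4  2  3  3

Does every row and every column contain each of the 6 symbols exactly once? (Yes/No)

No

Row 6 contains 3 twice (at columns 5 and 6); row 2 is also not a permutation.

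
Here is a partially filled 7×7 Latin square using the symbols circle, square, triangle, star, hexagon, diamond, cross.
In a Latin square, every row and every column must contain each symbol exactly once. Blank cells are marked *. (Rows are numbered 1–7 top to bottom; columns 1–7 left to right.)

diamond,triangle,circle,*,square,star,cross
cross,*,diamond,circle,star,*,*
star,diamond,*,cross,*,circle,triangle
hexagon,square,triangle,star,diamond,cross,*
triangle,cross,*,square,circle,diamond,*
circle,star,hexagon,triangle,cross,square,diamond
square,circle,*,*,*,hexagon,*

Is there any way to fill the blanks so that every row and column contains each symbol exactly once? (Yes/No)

No row or column among the givens repeats a symbol, and propagating forced cells runs into no contradiction.
One valid completion exists (for instance, diamond triangle circle hexagon square star cross / cross hexagon diamond circle star triangle square / star diamond square cross hexagon circle triangle / hexagon square triangle star diamond cross circle / triangle cross star square circle diamond hexagon / circle star hexagon triangle cross square diamond / square circle cross diamond triangle hexagon star).

Yes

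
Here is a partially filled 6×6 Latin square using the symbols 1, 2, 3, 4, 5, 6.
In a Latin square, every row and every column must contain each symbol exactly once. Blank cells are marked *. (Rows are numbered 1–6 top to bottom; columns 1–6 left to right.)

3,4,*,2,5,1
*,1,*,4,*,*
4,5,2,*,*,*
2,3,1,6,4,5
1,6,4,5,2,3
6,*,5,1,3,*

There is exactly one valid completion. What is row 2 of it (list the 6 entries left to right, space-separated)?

Row 2, column 1: row 2 has {1, 4} and column 1 has {1, 2, 3, 4, 6}, leaving only 5.
Row 2, column 5: row 2 has {1, 4, 5} and column 5 has {2, 3, 4, 5}, leaving only 6.
Row 2, column 3: row 2 has {1, 4, 5, 6} and column 3 has {1, 2, 4, 5}, leaving only 3.
Row 2, column 6: row 2 has {1, 3, 4, 5, 6} and column 6 has {1, 3, 5}, leaving only 2.
So row 2 reads: 5 1 3 4 6 2.

5 1 3 4 6 2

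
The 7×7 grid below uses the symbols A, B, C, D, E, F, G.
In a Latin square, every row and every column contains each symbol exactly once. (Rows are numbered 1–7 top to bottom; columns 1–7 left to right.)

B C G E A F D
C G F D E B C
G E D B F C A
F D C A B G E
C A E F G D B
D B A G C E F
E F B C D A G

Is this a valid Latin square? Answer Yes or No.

Column 1 contains C twice (at rows 2 and 5), so it is not a permutation.

No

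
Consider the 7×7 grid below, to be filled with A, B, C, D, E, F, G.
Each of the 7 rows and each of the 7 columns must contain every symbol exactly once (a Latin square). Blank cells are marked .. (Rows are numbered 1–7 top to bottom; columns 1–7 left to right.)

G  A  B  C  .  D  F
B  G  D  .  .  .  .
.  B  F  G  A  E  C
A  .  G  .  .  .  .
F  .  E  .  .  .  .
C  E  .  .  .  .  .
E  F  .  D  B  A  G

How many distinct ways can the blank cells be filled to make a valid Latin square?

Row 1, column 5: eliminating its row and column leaves {E}.
Row 2, column 4: eliminating its row and column leaves {A, E, F}.
Row 2, column 5: eliminating its row and column leaves {C, E, F}.
Row 2, column 6: eliminating its row and column leaves {C, F}.
Row 2, column 7: eliminating its row and column leaves {A, E}.
Row 3, column 1: eliminating its row and column leaves {D}.
Row 4, column 2: eliminating its row and column leaves {C, D}.
Row 4, column 4: eliminating its row and column leaves {B, E, F}.
Row 4, column 5: eliminating its row and column leaves {C, D, E, F}.
Row 4, column 6: eliminating its row and column leaves {B, C, F}.
Row 4, column 7: eliminating its row and column leaves {B, D, E}.
Row 5, column 2: eliminating its row and column leaves {C, D}.
Row 5, column 4: eliminating its row and column leaves {A, B}.
Row 5, column 5: eliminating its row and column leaves {C, D, G}.
Row 5, column 6: eliminating its row and column leaves {B, C, G}.
Row 5, column 7: eliminating its row and column leaves {A, B, D}.
Row 6, column 3: eliminating its row and column leaves {A}.
Row 6, column 4: eliminating its row and column leaves {A, B, F}.
Row 6, column 5: eliminating its row and column leaves {D, F, G}.
Row 6, column 6: eliminating its row and column leaves {B, F, G}.
Row 6, column 7: eliminating its row and column leaves {A, B, D}.
Row 7, column 3: eliminating its row and column leaves {C}.
Enumerating the assignments across these blanks that avoid any row or column repeat gives 12 completions.

12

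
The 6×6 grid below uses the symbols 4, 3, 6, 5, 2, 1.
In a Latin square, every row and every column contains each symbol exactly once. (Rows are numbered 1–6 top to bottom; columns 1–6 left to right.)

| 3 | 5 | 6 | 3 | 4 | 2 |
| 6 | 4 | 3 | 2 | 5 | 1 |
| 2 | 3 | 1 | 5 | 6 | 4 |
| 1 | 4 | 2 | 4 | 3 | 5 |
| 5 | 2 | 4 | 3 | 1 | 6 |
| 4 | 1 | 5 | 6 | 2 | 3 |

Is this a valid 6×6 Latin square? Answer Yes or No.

Row 4 contains 4 twice (at columns 2 and 4); row 1 is also not a permutation.

No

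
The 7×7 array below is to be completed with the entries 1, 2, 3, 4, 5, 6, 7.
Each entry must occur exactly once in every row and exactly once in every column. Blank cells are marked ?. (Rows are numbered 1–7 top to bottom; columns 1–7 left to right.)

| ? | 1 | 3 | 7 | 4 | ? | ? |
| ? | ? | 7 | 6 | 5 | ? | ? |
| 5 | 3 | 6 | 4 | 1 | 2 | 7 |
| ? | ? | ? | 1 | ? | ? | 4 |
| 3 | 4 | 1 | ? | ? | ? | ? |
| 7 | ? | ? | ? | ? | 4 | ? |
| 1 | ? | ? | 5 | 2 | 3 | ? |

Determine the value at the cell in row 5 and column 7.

Row 2, column 2: row 2 has {5, 6, 7} and column 2 has {1, 3, 4}, leaving only 2.
Row 2, column 1: row 2 has {2, 5, 6, 7} and column 1 has {1, 3, 5, 7}, leaving only 4.
Row 2, column 6: row 2 has {2, 4, 5, 6, 7} and column 6 has {2, 3, 4}, leaving only 1.
Row 2, column 7: row 2 has {1, 2, 4, 5, 6, 7} and column 7 has {4, 7}, leaving only 3.
Row 5, column 4: row 5 has {1, 3, 4} and column 4 has {1, 4, 5, 6, 7}, leaving only 2.
Row 6, column 4: row 6 has {4, 7} and column 4 has {1, 2, 4, 5, 6, 7}, leaving only 3.
Row 6, column 5: row 6 has {3, 4, 7} and column 5 has {1, 2, 4, 5}, leaving only 6.
Row 5, column 5: row 5 has {1, 2, 3, 4} and column 5 has {1, 2, 4, 5, 6}, leaving only 7.
Row 4, column 5: row 4 has {1, 4} and column 5 has {1, 2, 4, 5, 6, 7}, leaving only 3.
Row 6, column 2: row 6 has {3, 4, 6, 7} and column 2 has {1, 2, 3, 4}, leaving only 5.
Row 6, column 3: row 6 has {3, 4, 5, 6, 7} and column 3 has {1, 3, 6, 7}, leaving only 2.
Row 4, column 3: row 4 has {1, 3, 4} and column 3 has {1, 2, 3, 6, 7}, leaving only 5.
Row 6, column 7: row 6 has {2, 3, 4, 5, 6, 7} and column 7 has {3, 4, 7}, leaving only 1.
Row 7, column 3: row 7 has {1, 2, 3, 5} and column 3 has {1, 2, 3, 5, 6, 7}, leaving only 4.
Row 7, column 7: row 7 has {1, 2, 3, 4, 5} and column 7 has {1, 3, 4, 7}, leaving only 6.
Row 5 already has {1, 2, 3, 4, 7} and column 7 already has {1, 3, 4, 6, 7}, so row 5, column 7 must be 5.

5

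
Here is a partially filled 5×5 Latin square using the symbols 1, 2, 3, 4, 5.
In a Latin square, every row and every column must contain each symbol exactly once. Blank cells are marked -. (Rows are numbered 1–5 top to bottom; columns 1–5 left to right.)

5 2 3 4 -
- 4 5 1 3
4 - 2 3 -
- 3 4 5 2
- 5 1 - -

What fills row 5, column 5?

4

Row 5 already has {1, 5} and column 5 already has {2, 3}, so row 5, column 5 must be 4.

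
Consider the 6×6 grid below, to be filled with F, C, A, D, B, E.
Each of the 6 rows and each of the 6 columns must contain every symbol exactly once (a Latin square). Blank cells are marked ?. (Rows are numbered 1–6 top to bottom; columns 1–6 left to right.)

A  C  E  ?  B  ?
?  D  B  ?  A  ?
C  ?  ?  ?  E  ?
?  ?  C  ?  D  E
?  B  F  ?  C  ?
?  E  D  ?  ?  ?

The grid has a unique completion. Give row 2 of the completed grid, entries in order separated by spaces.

Row 3, column 3: row 3 has {C, E} and column 3 has {F, C, D, B, E}, leaving only A.
Row 3, column 2: row 3 has {C, A, E} and column 2 has {C, D, B, E}, leaving only F.
Row 4, column 2: row 4 has {C, D, E} and column 2 has {F, C, D, B, E}, leaving only A.
Row 6, column 5: row 6 has {D, E} and column 5 has {C, A, D, B, E}, leaving only F.
Row 6, column 1: row 6 has {F, D, E} and column 1 has {C, A}, leaving only B.
Row 4, column 1: row 4 has {C, A, D, E} and column 1 has {C, A, B}, leaving only F.
Row 2, column 1: row 2 has {A, D, B} and column 1 has {F, C, A, B}, leaving only E.
Row 4, column 4: row 4 has {F, C, A, D, E} and column 4 has {}, leaving only B.
Row 3, column 4: row 3 has {F, C, A, E} and column 4 has {B}, leaving only D.
Row 1, column 4: row 1 has {C, A, B, E} and column 4 has {D, B}, leaving only F.
Row 2, column 4: row 2 has {A, D, B, E} and column 4 has {F, D, B}, leaving only C.
Row 2, column 6: row 2 has {C, A, D, B, E} and column 6 has {E}, leaving only F.
So row 2 reads: E D B C A F.

E D B C A F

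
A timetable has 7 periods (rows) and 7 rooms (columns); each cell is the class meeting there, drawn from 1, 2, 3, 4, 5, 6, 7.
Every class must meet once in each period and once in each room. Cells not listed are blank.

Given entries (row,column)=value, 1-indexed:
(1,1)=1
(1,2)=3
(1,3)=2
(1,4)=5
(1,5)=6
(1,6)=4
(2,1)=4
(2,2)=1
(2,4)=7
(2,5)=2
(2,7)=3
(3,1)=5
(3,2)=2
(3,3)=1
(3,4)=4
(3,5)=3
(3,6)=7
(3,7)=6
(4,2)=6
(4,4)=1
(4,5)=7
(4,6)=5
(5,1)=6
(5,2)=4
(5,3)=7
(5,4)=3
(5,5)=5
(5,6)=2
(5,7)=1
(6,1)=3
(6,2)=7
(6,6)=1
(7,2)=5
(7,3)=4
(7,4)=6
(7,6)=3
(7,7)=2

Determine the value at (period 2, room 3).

5

Period 1, room 7: period 1 has {1, 2, 3, 4, 5, 6} and room 7 has {1, 2, 3, 6}, leaving only 7.
Period 2, room 6: period 2 has {1, 2, 3, 4, 7} and room 6 has {1, 2, 3, 4, 5, 7}, leaving only 6.
Period 2 already has {1, 2, 3, 4, 6, 7} and room 3 already has {1, 2, 4, 7}, so period 2, room 3 must be 5.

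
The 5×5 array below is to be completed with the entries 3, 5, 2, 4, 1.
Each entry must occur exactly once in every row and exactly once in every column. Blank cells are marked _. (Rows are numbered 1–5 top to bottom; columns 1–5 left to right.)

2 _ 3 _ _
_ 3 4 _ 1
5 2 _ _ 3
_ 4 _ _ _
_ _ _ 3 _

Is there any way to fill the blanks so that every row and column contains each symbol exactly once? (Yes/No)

Row 2, column 1: row 2 together with column 1 already contain {3, 5, 2, 4, 1} — every symbol — so nothing can go there. The grid has no valid completion.

No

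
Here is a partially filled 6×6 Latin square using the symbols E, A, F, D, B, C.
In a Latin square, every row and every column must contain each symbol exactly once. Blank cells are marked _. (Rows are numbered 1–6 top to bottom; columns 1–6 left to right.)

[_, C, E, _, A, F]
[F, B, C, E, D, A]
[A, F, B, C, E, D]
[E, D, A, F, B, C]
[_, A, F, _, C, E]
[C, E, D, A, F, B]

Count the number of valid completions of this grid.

2

Row 1, column 1: eliminating its row and column leaves {D, B}.
Row 1, column 4: eliminating its row and column leaves {D, B}.
Row 5, column 1: eliminating its row and column leaves {D, B}.
Row 5, column 4: eliminating its row and column leaves {D, B}.
Enumerating the assignments across these blanks that avoid any row or column repeat gives 2 completions.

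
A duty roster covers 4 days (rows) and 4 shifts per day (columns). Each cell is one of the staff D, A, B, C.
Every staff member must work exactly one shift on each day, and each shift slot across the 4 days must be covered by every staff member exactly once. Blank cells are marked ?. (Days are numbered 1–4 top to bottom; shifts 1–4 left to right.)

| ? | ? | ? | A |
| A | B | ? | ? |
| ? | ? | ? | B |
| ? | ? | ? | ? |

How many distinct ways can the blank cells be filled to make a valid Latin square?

8

Day 1, shift 1: eliminating its day and shift leaves {D, B, C}.
Day 1, shift 2: eliminating its day and shift leaves {D, C}.
Day 1, shift 3: eliminating its day and shift leaves {D, B, C}.
Day 2, shift 3: eliminating its day and shift leaves {D, C}.
Day 2, shift 4: eliminating its day and shift leaves {D, C}.
Day 3, shift 1: eliminating its day and shift leaves {D, C}.
Day 3, shift 2: eliminating its day and shift leaves {D, A, C}.
Day 3, shift 3: eliminating its day and shift leaves {D, A, C}.
Day 4, shift 1: eliminating its day and shift leaves {D, B, C}.
Day 4, shift 2: eliminating its day and shift leaves {D, A, C}.
Day 4, shift 3: eliminating its day and shift leaves {D, A, B, C}.
Day 4, shift 4: eliminating its day and shift leaves {D, C}.
Enumerating the assignments across these blanks that avoid any day or shift repeat gives 8 completions.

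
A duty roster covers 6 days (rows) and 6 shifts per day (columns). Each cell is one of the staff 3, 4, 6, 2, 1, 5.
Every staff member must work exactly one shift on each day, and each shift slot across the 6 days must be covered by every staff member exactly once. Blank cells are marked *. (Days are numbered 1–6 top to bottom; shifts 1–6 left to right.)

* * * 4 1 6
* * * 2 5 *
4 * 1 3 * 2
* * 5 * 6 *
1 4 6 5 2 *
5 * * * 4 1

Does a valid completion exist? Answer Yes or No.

Day 3, shift 5: day 3 together with shift 5 already contain {3, 4, 6, 2, 1, 5} — every symbol — so nothing can go there. The grid has no valid completion.

No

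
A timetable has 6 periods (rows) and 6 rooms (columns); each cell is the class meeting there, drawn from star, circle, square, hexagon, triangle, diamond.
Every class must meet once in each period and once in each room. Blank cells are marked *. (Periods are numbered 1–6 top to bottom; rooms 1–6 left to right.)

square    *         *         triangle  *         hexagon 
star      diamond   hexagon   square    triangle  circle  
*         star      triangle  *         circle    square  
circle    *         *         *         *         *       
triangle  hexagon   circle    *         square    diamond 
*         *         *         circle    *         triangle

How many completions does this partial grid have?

3

Period 1, room 2: eliminating its period and room leaves {circle}.
Period 1, room 3: eliminating its period and room leaves {star, diamond}.
Period 1, room 5: eliminating its period and room leaves {star, diamond}.
Period 3, room 1: eliminating its period and room leaves {hexagon, diamond}.
Period 3, room 4: eliminating its period and room leaves {hexagon, diamond}.
Period 4, room 2: eliminating its period and room leaves {square, triangle}.
Period 4, room 3: eliminating its period and room leaves {star, square, diamond}.
Period 4, room 4: eliminating its period and room leaves {star, hexagon, diamond}.
Period 4, room 5: eliminating its period and room leaves {star, hexagon, diamond}.
Period 4, room 6: eliminating its period and room leaves {star}.
Period 5, room 4: eliminating its period and room leaves {star}.
Period 6, room 1: eliminating its period and room leaves {hexagon, diamond}.
Period 6, room 2: eliminating its period and room leaves {square}.
Period 6, room 3: eliminating its period and room leaves {star, square, diamond}.
Period 6, room 5: eliminating its period and room leaves {star, hexagon, diamond}.
Enumerating the assignments across these blanks that avoid any period or room repeat gives 3 completions.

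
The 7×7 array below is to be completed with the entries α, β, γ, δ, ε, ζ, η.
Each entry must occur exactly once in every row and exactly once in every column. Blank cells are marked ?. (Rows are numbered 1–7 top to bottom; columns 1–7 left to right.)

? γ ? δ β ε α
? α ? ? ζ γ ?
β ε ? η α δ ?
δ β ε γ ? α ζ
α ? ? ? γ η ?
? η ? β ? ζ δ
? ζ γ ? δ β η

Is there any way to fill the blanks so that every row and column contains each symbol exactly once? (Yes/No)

Yes

No row or column among the givens repeats a symbol, and propagating forced cells runs into no contradiction.
One valid completion exists (for instance, ζ γ η δ β ε α / η α δ ε ζ γ β / β ε ζ η α δ γ / δ β ε γ η α ζ / α δ β ζ γ η ε / γ η α β ε ζ δ / ε ζ γ α δ β η).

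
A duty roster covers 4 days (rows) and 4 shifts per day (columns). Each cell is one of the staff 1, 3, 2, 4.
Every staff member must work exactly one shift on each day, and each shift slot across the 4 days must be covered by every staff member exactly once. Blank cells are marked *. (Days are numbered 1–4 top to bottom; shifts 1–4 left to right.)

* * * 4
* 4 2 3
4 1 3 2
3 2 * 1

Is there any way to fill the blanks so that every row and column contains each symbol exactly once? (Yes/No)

Yes

No day or shift among the givens repeats a symbol, and propagating forced cells runs into no contradiction.
One valid completion exists (for instance, 2 3 1 4 / 1 4 2 3 / 4 1 3 2 / 3 2 4 1).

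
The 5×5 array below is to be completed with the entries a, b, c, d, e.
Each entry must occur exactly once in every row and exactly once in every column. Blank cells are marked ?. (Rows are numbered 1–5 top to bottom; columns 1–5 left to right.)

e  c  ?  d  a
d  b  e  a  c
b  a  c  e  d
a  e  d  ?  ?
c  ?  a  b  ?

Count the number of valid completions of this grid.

1

Row 1, column 3: eliminating its row and column leaves {b}.
Row 4, column 4: eliminating its row and column leaves {c}.
Row 4, column 5: eliminating its row and column leaves {b}.
Row 5, column 2: eliminating its row and column leaves {d}.
Row 5, column 5: eliminating its row and column leaves {e}.
Only one assignment across all blanks avoids any row or column repeat, giving 1 completion.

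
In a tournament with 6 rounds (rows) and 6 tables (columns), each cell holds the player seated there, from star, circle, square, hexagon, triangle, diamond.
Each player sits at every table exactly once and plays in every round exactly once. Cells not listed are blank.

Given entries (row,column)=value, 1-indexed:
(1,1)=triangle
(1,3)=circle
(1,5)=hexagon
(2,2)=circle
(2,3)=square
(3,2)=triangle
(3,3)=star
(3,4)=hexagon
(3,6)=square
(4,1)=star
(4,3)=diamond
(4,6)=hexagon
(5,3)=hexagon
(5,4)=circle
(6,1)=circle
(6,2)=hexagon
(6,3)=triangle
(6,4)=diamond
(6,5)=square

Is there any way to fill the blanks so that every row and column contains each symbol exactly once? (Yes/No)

No

Round 3, table 1: round 3 has {star, square, hexagon, triangle} and table 1 has {star, circle, triangle}, so it must be diamond.
Round 2, table 1: round 2 has {circle, square} and table 1 has {star, circle, triangle, diamond}, so it must be hexagon.
Round 3, table 5: round 3 has {star, square, hexagon, triangle, diamond} and table 5 has {square, hexagon}, so it must be circle.
Round 4, table 2: round 4 has {star, hexagon, diamond} and table 2 has {circle, hexagon, triangle}, so it must be square.
Round 4, table 4: round 4 has {star, square, hexagon, diamond} and table 4 has {circle, hexagon, diamond}, so it must be triangle.
Now round 4, table 5: round 4 together with table 5 already contain {star, circle, square, hexagon, triangle, diamond} — every symbol — so nothing can go there. The grid has no valid completion.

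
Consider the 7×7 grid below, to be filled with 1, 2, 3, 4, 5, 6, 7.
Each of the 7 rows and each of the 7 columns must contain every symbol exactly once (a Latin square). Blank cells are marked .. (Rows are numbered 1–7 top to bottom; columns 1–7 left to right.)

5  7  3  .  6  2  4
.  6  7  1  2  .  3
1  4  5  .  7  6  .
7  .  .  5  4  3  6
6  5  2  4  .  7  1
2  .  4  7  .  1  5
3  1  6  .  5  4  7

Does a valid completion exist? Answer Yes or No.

Row 1, column 4: row 1 together with column 4 already contain {1, 2, 3, 4, 5, 6, 7} — every symbol — so nothing can go there. The grid has no valid completion.

No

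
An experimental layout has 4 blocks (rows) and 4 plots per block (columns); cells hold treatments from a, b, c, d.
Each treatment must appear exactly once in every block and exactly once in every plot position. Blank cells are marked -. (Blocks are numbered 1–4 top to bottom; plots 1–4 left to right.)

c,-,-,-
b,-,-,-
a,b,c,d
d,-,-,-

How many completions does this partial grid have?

4

Block 1, plot 2: eliminating its block and plot leaves {a, d}.
Block 1, plot 3: eliminating its block and plot leaves {a, b, d}.
Block 1, plot 4: eliminating its block and plot leaves {a, b}.
Block 2, plot 2: eliminating its block and plot leaves {a, c, d}.
Block 2, plot 3: eliminating its block and plot leaves {a, d}.
Block 2, plot 4: eliminating its block and plot leaves {a, c}.
Block 4, plot 2: eliminating its block and plot leaves {a, c}.
Block 4, plot 3: eliminating its block and plot leaves {a, b}.
Block 4, plot 4: eliminating its block and plot leaves {a, b, c}.
Enumerating the assignments across these blanks that avoid any block or plot repeat gives 4 completions.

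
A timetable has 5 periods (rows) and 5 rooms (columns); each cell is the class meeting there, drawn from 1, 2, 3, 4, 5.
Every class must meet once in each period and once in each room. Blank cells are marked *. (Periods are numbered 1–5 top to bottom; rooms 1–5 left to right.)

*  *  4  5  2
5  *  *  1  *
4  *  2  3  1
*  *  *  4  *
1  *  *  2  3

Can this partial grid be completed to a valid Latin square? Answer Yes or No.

Yes

No period or room among the givens repeats a symbol, and propagating forced cells runs into no contradiction.
One valid completion exists (for instance, 3 1 4 5 2 / 5 2 3 1 4 / 4 5 2 3 1 / 2 3 1 4 5 / 1 4 5 2 3).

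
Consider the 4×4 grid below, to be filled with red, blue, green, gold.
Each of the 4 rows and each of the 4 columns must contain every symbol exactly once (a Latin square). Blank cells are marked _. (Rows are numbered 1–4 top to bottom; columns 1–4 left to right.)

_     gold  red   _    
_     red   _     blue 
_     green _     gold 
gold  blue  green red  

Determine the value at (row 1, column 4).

Row 1 already has {red, gold} and column 4 already has {red, blue, gold}, so row 1, column 4 must be green.

green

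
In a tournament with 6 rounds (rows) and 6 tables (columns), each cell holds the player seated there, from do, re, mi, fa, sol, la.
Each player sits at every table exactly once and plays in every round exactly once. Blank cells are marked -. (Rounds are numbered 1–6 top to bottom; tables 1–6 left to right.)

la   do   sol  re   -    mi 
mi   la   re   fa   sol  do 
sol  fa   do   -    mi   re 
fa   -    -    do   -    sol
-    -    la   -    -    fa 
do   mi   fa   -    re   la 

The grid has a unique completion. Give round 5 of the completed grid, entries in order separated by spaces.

re sol la mi do fa

Round 5, table 1: round 5 has {fa, la} and table 1 has {do, mi, fa, sol, la}, leaving only re.
Round 5, table 2: round 5 has {re, fa, la} and table 2 has {do, mi, fa, la}, leaving only sol.
Round 5, table 4: round 5 has {re, fa, sol, la} and table 4 has {do, re, fa}, leaving only mi.
Round 5, table 5: round 5 has {re, mi, fa, sol, la} and table 5 has {re, mi, sol}, leaving only do.
So round 5 reads: re sol la mi do fa.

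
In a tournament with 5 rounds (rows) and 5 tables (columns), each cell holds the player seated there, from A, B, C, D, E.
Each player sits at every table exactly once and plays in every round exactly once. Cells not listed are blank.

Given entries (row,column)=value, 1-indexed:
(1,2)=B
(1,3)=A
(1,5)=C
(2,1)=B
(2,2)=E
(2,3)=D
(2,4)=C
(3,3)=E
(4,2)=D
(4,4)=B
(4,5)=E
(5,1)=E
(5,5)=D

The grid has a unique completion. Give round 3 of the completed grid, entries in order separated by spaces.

C A E D B

Round 1, table 1: round 1 has {A, B, C} and table 1 has {B, E}, leaving only D.
Round 1, table 4: round 1 has {A, B, C, D} and table 4 has {B, C}, leaving only E.
Round 2, table 5: round 2 has {B, C, D, E} and table 5 has {C, D, E}, leaving only A.
Round 3, table 5: round 3 has {E} and table 5 has {A, C, D, E}, leaving only B.
Round 4, table 3: round 4 has {B, D, E} and table 3 has {A, D, E}, leaving only C.
Round 4, table 1: round 4 has {B, C, D, E} and table 1 has {B, D, E}, leaving only A.
Round 3, table 1: round 3 has {B, E} and table 1 has {A, B, D, E}, leaving only C.
Round 3, table 2: round 3 has {B, C, E} and table 2 has {B, D, E}, leaving only A.
Round 3, table 4: round 3 has {A, B, C, E} and table 4 has {B, C, E}, leaving only D.
So round 3 reads: C A E D B.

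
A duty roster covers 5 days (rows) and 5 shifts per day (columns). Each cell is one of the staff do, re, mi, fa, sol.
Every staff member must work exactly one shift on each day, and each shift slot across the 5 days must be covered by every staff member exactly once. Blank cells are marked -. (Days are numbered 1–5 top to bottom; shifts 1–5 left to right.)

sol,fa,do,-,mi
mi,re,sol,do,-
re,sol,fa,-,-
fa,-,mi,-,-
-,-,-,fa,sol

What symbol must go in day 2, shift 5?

Day 2 already has {do, re, mi, sol} and shift 5 already has {mi, sol}, so day 2, shift 5 must be fa.

fa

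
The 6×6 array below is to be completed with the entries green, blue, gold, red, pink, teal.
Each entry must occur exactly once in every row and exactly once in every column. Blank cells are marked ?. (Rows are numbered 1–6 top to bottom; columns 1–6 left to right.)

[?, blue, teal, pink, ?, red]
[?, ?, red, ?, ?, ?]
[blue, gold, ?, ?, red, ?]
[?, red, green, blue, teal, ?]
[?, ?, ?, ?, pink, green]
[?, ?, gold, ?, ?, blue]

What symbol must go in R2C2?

Row 3, column 3: row 3 has {blue, gold, red} and column 3 has {green, gold, red, teal}, leaving only pink.
Row 3, column 6: row 3 has {blue, gold, red, pink} and column 6 has {green, blue, red}, leaving only teal.
Row 3, column 4: row 3 has {blue, gold, red, pink, teal} and column 4 has {blue, pink}, leaving only green.
Row 5, column 2: row 5 has {green, pink} and column 2 has {blue, gold, red}, leaving only teal.
Row 5, column 3: row 5 has {green, pink, teal} and column 3 has {green, gold, red, pink, teal}, leaving only blue.
Row 6, column 5: row 6 has {blue, gold} and column 5 has {red, pink, teal}, leaving only green.
Row 1, column 5: row 1 has {blue, red, pink, teal} and column 5 has {green, red, pink, teal}, leaving only gold.
Row 1, column 1: row 1 has {blue, gold, red, pink, teal} and column 1 has {blue}, leaving only green.
Row 2, column 5: row 2 has {red} and column 5 has {green, gold, red, pink, teal}, leaving only blue.
Row 6, column 2: row 6 has {green, blue, gold} and column 2 has {blue, gold, red, teal}, leaving only pink.
Row 2 already has {blue, red} and column 2 already has {blue, gold, red, pink, teal}, so row 2, column 2 must be green.

green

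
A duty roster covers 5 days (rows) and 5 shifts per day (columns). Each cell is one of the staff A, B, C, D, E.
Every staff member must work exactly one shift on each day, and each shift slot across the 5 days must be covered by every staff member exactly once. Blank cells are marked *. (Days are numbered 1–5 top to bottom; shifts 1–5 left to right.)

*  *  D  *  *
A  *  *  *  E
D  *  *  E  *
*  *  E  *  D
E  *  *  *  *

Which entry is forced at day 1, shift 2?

E

Day 1, shift 2 is narrowed to {A, B, C, E}.
If it were A, propagating the remaining blanks reaches a contradiction.
If it were B, then day 1, shift 5 would be left with no valid symbol.
If it were C, then day 1, shift 5 would be left with no valid symbol.
So day 1, shift 2 must be E.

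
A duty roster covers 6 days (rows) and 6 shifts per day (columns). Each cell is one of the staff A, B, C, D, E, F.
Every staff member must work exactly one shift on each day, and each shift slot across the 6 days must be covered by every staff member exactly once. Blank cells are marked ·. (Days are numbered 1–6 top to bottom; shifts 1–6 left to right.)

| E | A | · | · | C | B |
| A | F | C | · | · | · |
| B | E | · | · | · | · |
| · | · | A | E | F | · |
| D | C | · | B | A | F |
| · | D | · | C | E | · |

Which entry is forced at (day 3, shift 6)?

Day 2, shift 4: day 2 has {A, C, F} and shift 4 has {B, C, E}, leaving only D.
Day 1, shift 4: day 1 has {A, B, C, E} and shift 4 has {B, C, D, E}, leaving only F.
Day 1, shift 3: day 1 has {A, B, C, E, F} and shift 3 has {A, C}, leaving only D.
Day 2, shift 5: day 2 has {A, C, D, F} and shift 5 has {A, C, E, F}, leaving only B.
Day 2, shift 6: day 2 has {A, B, C, D, F} and shift 6 has {B, F}, leaving only E.
Day 3, shift 3: day 3 has {B, E} and shift 3 has {A, C, D}, leaving only F.
Day 3, shift 4: day 3 has {B, E, F} and shift 4 has {B, C, D, E, F}, leaving only A.
Day 3, shift 5: day 3 has {A, B, E, F} and shift 5 has {A, B, C, E, F}, leaving only D.
Day 3 already has {A, B, D, E, F} and shift 6 already has {B, E, F}, so day 3, shift 6 must be C.

C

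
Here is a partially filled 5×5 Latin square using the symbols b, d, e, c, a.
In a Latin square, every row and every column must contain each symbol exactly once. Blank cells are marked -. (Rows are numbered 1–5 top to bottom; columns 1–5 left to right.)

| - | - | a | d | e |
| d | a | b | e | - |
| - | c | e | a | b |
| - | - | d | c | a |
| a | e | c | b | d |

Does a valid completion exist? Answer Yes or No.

No

Row 3, column 1: row 3 together with column 1 already contain {b, d, e, c, a} — every symbol — so nothing can go there. The grid has no valid completion.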